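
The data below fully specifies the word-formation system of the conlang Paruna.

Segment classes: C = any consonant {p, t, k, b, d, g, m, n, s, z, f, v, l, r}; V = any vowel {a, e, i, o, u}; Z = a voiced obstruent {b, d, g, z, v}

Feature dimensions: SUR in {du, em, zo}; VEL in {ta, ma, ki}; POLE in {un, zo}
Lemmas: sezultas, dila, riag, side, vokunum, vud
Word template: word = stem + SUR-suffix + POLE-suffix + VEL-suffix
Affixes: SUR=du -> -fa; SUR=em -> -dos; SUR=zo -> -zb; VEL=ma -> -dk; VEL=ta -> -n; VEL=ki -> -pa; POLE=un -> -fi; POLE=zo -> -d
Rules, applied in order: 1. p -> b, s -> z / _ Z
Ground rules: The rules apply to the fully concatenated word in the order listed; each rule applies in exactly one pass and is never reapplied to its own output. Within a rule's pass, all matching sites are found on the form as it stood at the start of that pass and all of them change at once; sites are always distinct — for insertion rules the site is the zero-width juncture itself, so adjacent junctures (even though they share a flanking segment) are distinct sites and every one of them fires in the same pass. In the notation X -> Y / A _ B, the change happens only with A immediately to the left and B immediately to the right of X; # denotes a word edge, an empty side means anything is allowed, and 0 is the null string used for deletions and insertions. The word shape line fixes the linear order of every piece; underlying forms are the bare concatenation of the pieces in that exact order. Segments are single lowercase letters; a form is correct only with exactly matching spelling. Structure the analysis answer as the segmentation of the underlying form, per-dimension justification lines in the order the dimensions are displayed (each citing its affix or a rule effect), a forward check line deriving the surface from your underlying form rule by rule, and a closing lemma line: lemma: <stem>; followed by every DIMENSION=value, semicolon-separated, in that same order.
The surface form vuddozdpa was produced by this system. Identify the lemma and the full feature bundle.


underlying: vud-dos-d-pa
SUR=em - signalled by the affix -dos
VEL=ki - signalled by the affix -pa
POLE=zo - signalled by the affix -d
check: vuddosdpa -> vuddozdpa
lemma: vud; SUR=em; VEL=ki; POLE=zo


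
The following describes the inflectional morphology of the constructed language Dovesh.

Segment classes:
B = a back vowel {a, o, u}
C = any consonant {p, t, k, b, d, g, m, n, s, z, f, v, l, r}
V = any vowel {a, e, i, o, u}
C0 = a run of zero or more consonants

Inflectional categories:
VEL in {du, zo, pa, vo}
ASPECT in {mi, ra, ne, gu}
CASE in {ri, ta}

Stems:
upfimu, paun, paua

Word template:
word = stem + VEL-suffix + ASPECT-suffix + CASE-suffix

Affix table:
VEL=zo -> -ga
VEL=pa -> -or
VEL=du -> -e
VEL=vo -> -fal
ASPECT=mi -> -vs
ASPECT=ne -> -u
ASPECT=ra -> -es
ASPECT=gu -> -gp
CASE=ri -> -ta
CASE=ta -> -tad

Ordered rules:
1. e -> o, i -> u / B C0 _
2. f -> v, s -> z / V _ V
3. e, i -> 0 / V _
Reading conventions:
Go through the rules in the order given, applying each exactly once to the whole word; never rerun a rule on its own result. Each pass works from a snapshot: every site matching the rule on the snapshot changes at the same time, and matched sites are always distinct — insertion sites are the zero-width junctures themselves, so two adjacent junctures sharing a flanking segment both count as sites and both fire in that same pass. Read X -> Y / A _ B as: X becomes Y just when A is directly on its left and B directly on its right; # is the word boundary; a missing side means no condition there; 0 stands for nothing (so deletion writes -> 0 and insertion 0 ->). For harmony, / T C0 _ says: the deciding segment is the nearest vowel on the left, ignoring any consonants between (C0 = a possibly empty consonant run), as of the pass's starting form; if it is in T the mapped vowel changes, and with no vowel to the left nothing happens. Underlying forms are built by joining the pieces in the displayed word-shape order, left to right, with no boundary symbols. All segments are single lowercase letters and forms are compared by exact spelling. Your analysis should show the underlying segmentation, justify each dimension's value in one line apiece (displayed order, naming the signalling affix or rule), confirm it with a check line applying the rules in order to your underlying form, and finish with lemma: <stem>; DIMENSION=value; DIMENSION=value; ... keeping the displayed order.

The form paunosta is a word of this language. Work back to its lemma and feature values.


underlying: paun-e-es-ta
VEL=du - signalled by the affix -e
ASPECT=ra - signalled by the affix -es
CASE=ri - signalled by the affix -ta
check: pauneesta -> paunoesta -> paunoesta -> paunosta
lemma: paun; VEL=du; ASPECT=ra; CASE=ri


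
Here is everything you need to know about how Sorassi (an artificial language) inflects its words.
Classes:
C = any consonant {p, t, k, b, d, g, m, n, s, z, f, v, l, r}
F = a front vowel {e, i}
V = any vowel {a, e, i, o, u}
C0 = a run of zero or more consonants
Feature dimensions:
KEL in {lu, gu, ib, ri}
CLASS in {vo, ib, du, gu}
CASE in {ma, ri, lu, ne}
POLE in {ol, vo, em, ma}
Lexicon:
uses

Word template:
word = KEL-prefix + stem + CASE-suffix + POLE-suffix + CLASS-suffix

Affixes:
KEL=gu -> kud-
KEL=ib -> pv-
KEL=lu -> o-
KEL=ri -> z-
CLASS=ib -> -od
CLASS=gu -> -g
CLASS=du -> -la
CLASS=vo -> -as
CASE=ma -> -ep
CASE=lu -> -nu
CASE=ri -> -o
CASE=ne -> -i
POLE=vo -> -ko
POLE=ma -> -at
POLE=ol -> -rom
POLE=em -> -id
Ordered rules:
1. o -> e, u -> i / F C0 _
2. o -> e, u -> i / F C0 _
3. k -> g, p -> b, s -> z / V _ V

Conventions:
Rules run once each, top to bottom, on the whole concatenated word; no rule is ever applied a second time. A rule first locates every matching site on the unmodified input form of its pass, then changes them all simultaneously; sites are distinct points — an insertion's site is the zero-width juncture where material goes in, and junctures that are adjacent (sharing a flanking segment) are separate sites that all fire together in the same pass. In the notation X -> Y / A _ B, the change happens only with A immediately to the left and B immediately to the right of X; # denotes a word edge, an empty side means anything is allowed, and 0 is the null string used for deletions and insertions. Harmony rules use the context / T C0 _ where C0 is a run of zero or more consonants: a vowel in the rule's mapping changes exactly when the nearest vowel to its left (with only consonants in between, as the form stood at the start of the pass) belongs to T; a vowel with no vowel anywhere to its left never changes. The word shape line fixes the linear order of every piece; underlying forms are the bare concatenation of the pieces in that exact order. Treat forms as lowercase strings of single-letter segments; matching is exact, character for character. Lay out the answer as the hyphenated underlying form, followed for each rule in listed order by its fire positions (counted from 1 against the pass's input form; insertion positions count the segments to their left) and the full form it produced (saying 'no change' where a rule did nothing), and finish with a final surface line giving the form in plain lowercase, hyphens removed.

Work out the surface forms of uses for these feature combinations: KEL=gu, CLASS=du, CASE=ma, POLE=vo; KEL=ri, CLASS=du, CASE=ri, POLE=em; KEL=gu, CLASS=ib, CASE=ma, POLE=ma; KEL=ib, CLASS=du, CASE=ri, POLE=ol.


cell KEL=gu, CLASS=du, CASE=ma, POLE=vo:
underlying: kud-uses-ep-ko-la
1. o -> e, u -> i / F C0 _: fires at position(s) 11: kudusesepkela
2. o -> e, u -> i / F C0 _: no change
3. k -> g, p -> b, s -> z / V _ V: fires at position(s) 5, 7: kuduzezepkela
surface: kuduzezepkela

cell KEL=ri, CLASS=du, CASE=ri, POLE=em:
underlying: z-uses-o-id-la
1. o -> e, u -> i / F C0 _: fires at position(s) 6: zuseseidla
2. o -> e, u -> i / F C0 _: no change
3. k -> g, p -> b, s -> z / V _ V: fires at position(s) 3, 5: zuzezeidla
surface: zuzezeidla

cell KEL=gu, CLASS=ib, CASE=ma, POLE=ma:
underlying: kud-uses-ep-at-od
1. o -> e, u -> i / F C0 _: no change
2. o -> e, u -> i / F C0 _: no change
3. k -> g, p -> b, s -> z / V _ V: fires at position(s) 5, 7, 9: kuduzezebatod
surface: kuduzezebatod

cell KEL=ib, CLASS=du, CASE=ri, POLE=ol:
underlying: pv-uses-o-rom-la
1. o -> e, u -> i / F C0 _: fires at position(s) 7: pvuseseromla
2. o -> e, u -> i / F C0 _: fires at position(s) 9: pvuseseremla
3. k -> g, p -> b, s -> z / V _ V: fires at position(s) 4, 6: pvuzezeremla
surface: pvuzezeremla


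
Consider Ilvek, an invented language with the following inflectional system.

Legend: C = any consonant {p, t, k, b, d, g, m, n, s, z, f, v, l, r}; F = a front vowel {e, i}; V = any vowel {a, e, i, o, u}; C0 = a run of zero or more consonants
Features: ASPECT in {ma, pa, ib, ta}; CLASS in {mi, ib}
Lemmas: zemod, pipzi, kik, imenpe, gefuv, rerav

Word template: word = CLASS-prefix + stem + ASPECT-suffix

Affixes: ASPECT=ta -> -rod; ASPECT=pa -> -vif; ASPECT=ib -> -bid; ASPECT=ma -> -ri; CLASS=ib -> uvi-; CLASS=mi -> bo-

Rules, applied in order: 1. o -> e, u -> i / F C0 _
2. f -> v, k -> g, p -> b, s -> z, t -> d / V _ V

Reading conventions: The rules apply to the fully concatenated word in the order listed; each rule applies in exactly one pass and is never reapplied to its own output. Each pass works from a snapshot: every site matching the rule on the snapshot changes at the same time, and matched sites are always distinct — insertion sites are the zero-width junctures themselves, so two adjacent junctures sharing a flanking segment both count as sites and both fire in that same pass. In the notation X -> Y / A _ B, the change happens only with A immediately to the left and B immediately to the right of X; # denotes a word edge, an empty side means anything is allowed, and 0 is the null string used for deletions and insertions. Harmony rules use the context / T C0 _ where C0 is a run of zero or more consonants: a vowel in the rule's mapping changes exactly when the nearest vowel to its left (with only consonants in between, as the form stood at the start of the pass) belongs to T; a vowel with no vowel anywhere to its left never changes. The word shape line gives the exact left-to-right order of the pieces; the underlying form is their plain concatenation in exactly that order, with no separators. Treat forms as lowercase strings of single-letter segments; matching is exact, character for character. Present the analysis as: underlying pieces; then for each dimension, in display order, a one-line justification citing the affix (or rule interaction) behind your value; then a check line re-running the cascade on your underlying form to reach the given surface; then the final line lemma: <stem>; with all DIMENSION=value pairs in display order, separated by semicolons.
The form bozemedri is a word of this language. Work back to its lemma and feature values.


underlying: bo-zemod-ri
ASPECT=ma - signalled by the affix -ri
CLASS=mi - signalled by the affix bo-
check: bozemodri -> bozemedri -> bozemedri
lemma: zemod; ASPECT=ma; CLASS=mi


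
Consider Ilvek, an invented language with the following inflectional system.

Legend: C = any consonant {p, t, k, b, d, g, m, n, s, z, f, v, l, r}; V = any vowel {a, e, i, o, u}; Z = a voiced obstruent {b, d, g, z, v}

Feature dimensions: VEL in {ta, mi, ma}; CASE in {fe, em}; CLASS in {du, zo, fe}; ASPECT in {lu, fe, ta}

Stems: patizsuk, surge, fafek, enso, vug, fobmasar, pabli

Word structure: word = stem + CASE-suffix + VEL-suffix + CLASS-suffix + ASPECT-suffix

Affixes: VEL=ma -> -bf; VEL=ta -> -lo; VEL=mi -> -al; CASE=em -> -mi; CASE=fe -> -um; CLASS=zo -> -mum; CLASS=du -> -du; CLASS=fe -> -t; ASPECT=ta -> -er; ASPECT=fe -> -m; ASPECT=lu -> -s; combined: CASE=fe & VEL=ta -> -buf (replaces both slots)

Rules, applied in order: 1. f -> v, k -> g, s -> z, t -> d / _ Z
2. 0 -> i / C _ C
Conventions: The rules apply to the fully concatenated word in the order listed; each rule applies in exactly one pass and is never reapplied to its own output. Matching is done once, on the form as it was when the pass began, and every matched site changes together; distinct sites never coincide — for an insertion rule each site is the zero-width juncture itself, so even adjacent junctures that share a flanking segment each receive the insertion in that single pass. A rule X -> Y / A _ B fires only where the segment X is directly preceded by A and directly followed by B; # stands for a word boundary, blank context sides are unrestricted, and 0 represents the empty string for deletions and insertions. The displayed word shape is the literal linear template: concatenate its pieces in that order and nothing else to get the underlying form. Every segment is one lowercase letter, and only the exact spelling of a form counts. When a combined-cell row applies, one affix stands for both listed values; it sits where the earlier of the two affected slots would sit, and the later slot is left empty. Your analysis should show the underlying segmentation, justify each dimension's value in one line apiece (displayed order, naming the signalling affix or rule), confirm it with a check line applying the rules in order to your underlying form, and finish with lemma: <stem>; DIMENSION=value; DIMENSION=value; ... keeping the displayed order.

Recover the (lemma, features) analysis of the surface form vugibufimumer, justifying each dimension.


underlying: vug-buf-mum-er
VEL=ta - signalled by the combined affix row
CASE=fe - signalled by the combined affix row
CLASS=zo - signalled by the affix -mum
ASPECT=ta - signalled by the affix -er
check: vugbufmumer -> vugbufmumer -> vugibufimumer
lemma: vug; VEL=ta; CASE=fe; CLASS=zo; ASPECT=ta


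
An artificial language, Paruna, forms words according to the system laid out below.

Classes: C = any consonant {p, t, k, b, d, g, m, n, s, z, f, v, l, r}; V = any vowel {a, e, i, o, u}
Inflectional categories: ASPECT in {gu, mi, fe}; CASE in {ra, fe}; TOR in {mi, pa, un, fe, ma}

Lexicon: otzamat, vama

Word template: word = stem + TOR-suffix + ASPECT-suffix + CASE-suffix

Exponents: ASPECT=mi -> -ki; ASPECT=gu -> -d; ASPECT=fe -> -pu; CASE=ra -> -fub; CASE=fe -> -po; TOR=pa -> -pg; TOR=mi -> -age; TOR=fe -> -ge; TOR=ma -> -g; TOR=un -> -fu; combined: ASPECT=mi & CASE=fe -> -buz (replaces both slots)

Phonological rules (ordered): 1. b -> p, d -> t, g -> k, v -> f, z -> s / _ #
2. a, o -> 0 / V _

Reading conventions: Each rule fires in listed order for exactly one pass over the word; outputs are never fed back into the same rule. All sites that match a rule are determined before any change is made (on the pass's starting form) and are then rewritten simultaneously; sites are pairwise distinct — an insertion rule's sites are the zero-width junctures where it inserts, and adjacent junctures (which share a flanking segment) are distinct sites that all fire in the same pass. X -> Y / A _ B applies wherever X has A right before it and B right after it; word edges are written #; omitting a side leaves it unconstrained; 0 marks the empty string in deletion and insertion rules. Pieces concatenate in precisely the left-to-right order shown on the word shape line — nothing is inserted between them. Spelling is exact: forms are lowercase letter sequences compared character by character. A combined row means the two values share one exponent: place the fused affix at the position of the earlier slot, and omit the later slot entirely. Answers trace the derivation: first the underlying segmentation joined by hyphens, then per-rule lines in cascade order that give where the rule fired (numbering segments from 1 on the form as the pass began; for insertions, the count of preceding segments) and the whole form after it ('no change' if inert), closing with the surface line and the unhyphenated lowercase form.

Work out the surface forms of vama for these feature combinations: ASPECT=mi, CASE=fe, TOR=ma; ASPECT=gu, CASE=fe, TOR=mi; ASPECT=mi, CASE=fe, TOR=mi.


cell ASPECT=mi, CASE=fe, TOR=ma:
underlying: vama-g-buz
1. b -> p, d -> t, g -> k, v -> f, z -> s / _ #: fires at position(s) 8: vamagbus
2. a, o -> 0 / V _: no change
surface: vamagbus

cell ASPECT=gu, CASE=fe, TOR=mi:
underlying: vama-age-d-po
1. b -> p, d -> t, g -> k, v -> f, z -> s / _ #: no change
2. a, o -> 0 / V _: fires at position(s) 5: vamagedpo
surface: vamagedpo

cell ASPECT=mi, CASE=fe, TOR=mi:
underlying: vama-age-buz
1. b -> p, d -> t, g -> k, v -> f, z -> s / _ #: fires at position(s) 10: vamaagebus
2. a, o -> 0 / V _: fires at position(s) 5: vamagebus
surface: vamagebus


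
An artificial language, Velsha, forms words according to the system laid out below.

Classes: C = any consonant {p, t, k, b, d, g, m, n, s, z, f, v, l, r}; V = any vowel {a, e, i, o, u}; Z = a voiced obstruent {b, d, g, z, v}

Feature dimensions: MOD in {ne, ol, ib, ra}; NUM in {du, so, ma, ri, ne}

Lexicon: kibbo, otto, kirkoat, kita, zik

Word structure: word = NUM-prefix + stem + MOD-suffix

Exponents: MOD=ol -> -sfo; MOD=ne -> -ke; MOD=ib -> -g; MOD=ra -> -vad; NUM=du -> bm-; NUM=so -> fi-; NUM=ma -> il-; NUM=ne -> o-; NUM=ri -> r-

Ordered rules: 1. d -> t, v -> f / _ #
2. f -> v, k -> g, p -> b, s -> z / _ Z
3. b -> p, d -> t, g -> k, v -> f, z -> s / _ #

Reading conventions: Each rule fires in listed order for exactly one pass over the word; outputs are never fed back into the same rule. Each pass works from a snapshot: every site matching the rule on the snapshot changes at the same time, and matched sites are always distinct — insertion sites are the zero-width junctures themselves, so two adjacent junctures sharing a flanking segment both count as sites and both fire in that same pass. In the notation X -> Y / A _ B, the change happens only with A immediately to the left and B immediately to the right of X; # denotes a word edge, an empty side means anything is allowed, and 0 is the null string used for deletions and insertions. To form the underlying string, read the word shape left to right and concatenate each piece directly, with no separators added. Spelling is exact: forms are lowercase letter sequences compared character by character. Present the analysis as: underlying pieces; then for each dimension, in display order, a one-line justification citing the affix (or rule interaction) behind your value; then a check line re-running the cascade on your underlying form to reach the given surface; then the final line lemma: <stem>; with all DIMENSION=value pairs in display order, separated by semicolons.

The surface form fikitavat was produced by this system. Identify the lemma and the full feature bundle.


underlying: fi-kita-vad
MOD=ra - signalled by the affix -vad
NUM=so - signalled by the affix fi-
check: fikitavad -> fikitavat -> fikitavat -> fikitavat
lemma: kita; MOD=ra; NUM=so


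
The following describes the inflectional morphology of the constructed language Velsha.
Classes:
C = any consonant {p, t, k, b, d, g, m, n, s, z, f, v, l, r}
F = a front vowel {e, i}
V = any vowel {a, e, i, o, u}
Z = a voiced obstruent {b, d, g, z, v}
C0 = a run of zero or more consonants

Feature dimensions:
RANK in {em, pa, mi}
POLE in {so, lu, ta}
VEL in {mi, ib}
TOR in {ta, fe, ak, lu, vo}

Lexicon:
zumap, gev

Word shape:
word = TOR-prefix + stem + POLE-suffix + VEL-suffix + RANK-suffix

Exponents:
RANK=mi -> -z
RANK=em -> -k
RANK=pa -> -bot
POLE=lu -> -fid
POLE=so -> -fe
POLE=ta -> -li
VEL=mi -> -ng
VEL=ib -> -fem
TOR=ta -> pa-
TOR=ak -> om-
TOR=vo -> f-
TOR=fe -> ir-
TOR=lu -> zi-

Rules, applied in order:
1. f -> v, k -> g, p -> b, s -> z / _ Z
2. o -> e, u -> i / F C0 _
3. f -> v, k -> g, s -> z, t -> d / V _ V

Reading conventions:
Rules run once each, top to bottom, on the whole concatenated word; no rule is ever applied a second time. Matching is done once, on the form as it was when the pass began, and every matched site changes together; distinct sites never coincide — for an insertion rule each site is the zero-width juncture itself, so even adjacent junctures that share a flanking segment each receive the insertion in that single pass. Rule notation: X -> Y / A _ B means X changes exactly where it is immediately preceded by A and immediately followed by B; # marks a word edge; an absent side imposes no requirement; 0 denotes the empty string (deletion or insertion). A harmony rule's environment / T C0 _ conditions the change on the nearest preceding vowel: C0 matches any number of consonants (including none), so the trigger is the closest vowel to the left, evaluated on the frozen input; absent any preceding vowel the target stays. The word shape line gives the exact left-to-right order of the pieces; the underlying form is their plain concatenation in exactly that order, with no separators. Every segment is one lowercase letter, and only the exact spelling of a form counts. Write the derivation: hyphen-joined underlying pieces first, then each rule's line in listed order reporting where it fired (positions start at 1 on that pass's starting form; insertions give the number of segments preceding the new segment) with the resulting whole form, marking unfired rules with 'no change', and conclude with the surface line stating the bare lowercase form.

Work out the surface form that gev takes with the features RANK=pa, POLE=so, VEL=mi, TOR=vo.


underlying: f-gev-fe-ng-bot
1. f -> v, k -> g, p -> b, s -> z / _ Z: fires at position(s) 1: vgevfengbot
2. o -> e, u -> i / F C0 _: fires at position(s) 10: vgevfengbet
3. f -> v, k -> g, s -> z, t -> d / V _ V: no change
surface: vgevfengbet


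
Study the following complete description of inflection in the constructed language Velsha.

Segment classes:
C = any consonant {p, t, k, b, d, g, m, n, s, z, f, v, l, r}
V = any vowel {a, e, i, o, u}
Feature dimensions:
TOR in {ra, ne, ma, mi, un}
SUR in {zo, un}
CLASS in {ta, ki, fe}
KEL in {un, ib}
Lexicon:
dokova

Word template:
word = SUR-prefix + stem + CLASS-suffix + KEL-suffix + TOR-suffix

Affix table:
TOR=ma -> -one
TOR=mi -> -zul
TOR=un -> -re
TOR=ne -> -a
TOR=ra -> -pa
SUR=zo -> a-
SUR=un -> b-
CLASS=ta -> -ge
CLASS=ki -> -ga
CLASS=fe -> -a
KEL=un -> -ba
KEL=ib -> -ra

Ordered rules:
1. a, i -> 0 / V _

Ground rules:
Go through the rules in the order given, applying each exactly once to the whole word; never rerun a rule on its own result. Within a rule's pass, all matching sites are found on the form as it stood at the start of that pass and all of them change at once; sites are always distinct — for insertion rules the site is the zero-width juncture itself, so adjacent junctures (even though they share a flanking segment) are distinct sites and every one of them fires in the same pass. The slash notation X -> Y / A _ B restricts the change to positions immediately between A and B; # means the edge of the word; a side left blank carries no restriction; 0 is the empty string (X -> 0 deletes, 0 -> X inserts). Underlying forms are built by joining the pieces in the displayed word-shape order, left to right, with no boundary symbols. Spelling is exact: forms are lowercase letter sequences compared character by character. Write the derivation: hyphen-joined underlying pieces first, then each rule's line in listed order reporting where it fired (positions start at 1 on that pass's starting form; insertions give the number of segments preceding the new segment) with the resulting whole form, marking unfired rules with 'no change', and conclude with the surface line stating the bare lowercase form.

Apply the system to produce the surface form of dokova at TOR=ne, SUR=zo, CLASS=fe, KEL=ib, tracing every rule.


underlying: a-dokova-a-ra-a
1. a, i -> 0 / V _: fires at position(s) 8, 11: adokovara
surface: adokovara


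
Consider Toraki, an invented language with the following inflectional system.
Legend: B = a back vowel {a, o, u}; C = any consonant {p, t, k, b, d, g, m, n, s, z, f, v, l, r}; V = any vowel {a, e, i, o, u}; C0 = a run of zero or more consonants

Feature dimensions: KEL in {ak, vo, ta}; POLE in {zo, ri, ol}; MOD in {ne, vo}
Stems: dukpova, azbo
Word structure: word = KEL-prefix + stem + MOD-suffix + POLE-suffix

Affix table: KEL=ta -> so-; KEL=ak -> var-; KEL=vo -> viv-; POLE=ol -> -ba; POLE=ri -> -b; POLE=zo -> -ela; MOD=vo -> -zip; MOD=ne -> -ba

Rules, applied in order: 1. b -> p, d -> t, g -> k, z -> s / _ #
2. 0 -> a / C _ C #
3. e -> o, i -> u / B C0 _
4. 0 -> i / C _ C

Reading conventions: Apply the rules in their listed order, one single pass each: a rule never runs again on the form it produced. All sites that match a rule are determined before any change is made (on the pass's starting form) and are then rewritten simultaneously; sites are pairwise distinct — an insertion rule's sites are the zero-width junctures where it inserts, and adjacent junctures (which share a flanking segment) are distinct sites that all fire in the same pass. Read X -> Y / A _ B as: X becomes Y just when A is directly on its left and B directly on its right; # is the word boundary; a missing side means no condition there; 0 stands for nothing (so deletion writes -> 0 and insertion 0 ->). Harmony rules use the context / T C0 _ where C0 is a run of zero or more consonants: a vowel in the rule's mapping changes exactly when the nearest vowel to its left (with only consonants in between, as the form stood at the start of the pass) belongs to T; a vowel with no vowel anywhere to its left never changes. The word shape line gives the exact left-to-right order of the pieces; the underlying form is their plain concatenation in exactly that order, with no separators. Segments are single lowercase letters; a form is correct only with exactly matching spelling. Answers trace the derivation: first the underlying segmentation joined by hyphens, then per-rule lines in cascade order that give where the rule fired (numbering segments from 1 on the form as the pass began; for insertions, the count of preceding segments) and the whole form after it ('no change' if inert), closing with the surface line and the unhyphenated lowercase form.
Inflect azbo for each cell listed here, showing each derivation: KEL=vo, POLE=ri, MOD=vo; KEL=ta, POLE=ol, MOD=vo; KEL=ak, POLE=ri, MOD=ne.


cell KEL=vo, POLE=ri, MOD=vo:
underlying: viv-azbo-zip-b
1. b -> p, d -> t, g -> k, z -> s / _ #: fires at position(s) 11: vivazbozipp
2. 0 -> a / C _ C #: inserts after position(s) 10: vivazbozipap
3. e -> o, i -> u / B C0 _: fires at position(s) 9: vivazbozupap
4. 0 -> i / C _ C: inserts after position(s) 5: vivazibozupap
surface: vivazibozupap

cell KEL=ta, POLE=ol, MOD=vo:
underlying: so-azbo-zip-ba
1. b -> p, d -> t, g -> k, z -> s / _ #: no change
2. 0 -> a / C _ C #: no change
3. e -> o, i -> u / B C0 _: fires at position(s) 8: soazbozupba
4. 0 -> i / C _ C: inserts after position(s) 4, 9: soazibozupiba
surface: soazibozupiba

cell KEL=ak, POLE=ri, MOD=ne:
underlying: var-azbo-ba-b
1. b -> p, d -> t, g -> k, z -> s / _ #: fires at position(s) 10: varazbobap
2. 0 -> a / C _ C #: no change
3. e -> o, i -> u / B C0 _: no change
4. 0 -> i / C _ C: inserts after position(s) 5: varazibobap
surface: varazibobap


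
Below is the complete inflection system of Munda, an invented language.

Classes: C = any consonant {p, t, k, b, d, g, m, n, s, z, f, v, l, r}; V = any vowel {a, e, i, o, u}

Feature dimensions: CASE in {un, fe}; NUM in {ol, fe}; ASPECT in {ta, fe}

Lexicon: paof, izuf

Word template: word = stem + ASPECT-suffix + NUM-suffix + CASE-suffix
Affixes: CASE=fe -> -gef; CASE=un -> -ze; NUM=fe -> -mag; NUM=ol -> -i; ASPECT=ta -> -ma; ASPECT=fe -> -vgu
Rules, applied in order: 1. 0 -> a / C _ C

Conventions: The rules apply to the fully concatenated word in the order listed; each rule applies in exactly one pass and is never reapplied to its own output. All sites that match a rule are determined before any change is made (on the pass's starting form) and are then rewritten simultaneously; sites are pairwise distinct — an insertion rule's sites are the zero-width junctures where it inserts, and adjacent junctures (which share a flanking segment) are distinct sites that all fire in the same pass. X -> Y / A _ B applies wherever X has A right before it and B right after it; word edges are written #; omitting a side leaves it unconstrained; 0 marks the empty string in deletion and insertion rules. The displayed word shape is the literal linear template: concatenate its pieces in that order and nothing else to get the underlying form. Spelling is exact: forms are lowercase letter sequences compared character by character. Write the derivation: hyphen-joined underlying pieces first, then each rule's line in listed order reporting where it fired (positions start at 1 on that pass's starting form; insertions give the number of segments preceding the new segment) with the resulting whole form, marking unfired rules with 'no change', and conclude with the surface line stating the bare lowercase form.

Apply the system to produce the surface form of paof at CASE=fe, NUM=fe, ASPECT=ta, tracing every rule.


underlying: paof-ma-mag-gef
1. 0 -> a / C _ C: inserts after position(s) 4, 9: paofamamagagef
surface: paofamamagagef


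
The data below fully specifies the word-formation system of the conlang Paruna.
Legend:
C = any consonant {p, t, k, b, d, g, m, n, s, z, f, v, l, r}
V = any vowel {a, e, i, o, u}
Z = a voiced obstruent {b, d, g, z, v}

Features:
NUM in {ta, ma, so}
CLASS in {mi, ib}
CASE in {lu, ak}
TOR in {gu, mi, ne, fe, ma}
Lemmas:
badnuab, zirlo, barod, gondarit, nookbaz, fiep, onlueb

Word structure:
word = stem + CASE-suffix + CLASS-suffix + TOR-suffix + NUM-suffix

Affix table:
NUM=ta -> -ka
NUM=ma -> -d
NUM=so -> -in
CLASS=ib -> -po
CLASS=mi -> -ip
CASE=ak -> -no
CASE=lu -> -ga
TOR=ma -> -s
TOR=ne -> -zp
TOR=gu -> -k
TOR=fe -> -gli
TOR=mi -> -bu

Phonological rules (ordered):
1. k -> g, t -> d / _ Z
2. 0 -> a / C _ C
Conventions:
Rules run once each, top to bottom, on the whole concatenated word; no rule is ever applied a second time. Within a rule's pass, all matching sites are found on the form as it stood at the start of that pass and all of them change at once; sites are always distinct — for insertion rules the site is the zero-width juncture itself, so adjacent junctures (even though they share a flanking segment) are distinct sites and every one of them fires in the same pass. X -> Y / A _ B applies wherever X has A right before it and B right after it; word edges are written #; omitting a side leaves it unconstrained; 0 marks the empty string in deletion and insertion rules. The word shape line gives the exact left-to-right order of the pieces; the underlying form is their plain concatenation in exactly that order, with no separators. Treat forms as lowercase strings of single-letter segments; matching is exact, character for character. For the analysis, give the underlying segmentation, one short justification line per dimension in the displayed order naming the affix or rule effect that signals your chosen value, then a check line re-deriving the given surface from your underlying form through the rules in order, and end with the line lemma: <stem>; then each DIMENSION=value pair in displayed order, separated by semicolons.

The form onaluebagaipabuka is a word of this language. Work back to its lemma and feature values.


underlying: onlueb-ga-ip-bu-ka
NUM=ta - signalled by the affix -ka
CLASS=mi - signalled by the affix -ip
CASE=lu - signalled by the affix -ga
TOR=mi - signalled by the affix -bu
check: onluebgaipbuka -> onluebgaipbuka -> onaluebagaipabuka
lemma: onlueb; NUM=ta; CLASS=mi; CASE=lu; TOR=mi


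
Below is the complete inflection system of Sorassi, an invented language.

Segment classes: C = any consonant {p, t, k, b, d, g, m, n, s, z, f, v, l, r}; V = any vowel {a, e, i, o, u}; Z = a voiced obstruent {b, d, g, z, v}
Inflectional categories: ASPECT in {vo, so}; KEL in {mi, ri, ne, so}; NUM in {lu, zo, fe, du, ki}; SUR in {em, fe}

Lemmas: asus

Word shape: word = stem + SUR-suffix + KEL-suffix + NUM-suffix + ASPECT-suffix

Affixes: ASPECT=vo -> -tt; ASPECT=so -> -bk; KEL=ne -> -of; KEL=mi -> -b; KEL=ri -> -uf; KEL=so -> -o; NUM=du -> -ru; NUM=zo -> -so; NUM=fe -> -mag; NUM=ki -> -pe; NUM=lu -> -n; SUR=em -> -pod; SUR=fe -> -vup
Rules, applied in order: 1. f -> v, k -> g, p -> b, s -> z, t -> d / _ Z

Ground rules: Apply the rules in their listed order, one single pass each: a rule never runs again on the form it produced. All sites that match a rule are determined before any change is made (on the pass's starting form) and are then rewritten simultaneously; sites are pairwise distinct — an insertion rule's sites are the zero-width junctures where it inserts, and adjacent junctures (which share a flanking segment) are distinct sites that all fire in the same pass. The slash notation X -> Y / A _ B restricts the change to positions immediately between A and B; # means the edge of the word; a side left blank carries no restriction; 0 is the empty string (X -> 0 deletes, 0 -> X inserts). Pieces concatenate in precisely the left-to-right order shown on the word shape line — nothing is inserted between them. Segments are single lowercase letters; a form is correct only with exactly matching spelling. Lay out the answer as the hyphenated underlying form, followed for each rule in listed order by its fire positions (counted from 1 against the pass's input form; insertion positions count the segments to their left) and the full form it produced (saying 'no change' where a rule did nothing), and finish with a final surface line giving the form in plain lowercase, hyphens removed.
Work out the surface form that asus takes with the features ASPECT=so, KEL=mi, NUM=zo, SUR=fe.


underlying: asus-vup-b-so-bk
1. f -> v, k -> g, p -> b, s -> z, t -> d / _ Z: fires at position(s) 4, 7: asuzvubbsobk
surface: asuzvubbsobk


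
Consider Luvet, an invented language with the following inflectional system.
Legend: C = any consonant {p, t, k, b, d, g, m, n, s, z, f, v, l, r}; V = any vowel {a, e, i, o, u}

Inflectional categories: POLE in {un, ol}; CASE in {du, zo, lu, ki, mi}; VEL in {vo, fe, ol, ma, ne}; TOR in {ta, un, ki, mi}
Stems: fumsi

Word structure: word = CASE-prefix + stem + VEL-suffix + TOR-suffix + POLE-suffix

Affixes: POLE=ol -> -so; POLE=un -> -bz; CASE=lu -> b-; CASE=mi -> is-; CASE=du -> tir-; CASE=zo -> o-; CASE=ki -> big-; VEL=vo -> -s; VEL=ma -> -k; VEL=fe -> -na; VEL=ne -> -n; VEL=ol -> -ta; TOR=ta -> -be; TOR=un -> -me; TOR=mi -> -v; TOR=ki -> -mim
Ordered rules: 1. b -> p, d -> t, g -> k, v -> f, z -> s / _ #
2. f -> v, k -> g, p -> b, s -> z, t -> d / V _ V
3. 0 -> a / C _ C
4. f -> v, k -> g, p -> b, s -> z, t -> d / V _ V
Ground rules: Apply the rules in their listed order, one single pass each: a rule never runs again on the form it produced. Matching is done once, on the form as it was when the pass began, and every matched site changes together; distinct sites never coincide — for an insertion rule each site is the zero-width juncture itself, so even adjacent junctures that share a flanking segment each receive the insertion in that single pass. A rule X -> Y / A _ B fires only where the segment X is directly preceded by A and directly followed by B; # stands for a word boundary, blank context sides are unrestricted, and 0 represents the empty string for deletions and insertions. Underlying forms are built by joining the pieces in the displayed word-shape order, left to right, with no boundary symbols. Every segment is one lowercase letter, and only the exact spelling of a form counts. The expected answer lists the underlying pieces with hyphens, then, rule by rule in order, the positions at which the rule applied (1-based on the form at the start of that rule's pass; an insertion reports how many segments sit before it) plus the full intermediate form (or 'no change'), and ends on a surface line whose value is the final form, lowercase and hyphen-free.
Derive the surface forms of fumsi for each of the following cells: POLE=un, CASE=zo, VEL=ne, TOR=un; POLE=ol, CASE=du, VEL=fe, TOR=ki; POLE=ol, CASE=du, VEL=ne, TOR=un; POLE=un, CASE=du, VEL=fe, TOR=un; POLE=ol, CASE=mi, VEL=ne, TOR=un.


cell POLE=un, CASE=zo, VEL=ne, TOR=un:
underlying: o-fumsi-n-me-bz
1. b -> p, d -> t, g -> k, v -> f, z -> s / _ #: fires at position(s) 11: ofumsinmebs
2. f -> v, k -> g, p -> b, s -> z, t -> d / V _ V: fires at position(s) 2: ovumsinmebs
3. 0 -> a / C _ C: inserts after position(s) 4, 7, 10: ovumasinamebas
4. f -> v, k -> g, p -> b, s -> z, t -> d / V _ V: fires at position(s) 6: ovumazinamebas
surface: ovumazinamebas

cell POLE=ol, CASE=du, VEL=fe, TOR=ki:
underlying: tir-fumsi-na-mim-so
1. b -> p, d -> t, g -> k, v -> f, z -> s / _ #: no change
2. f -> v, k -> g, p -> b, s -> z, t -> d / V _ V: no change
3. 0 -> a / C _ C: inserts after position(s) 3, 6, 13: tirafumasinamimaso
4. f -> v, k -> g, p -> b, s -> z, t -> d / V _ V: fires at position(s) 5, 9, 17: tiravumazinamimazo
surface: tiravumazinamimazo

cell POLE=ol, CASE=du, VEL=ne, TOR=un:
underlying: tir-fumsi-n-me-so
1. b -> p, d -> t, g -> k, v -> f, z -> s / _ #: no change
2. f -> v, k -> g, p -> b, s -> z, t -> d / V _ V: fires at position(s) 12: tirfumsinmezo
3. 0 -> a / C _ C: inserts after position(s) 3, 6, 9: tirafumasinamezo
4. f -> v, k -> g, p -> b, s -> z, t -> d / V _ V: fires at position(s) 5, 9: tiravumazinamezo
surface: tiravumazinamezo

cell POLE=un, CASE=du, VEL=fe, TOR=un:
underlying: tir-fumsi-na-me-bz
1. b -> p, d -> t, g -> k, v -> f, z -> s / _ #: fires at position(s) 14: tirfumsinamebs
2. f -> v, k -> g, p -> b, s -> z, t -> d / V _ V: no change
3. 0 -> a / C _ C: inserts after position(s) 3, 6, 13: tirafumasinamebas
4. f -> v, k -> g, p -> b, s -> z, t -> d / V _ V: fires at position(s) 5, 9: tiravumazinamebas
surface: tiravumazinamebas

cell POLE=ol, CASE=mi, VEL=ne, TOR=un:
underlying: is-fumsi-n-me-so
1. b -> p, d -> t, g -> k, v -> f, z -> s / _ #: no change
2. f -> v, k -> g, p -> b, s -> z, t -> d / V _ V: fires at position(s) 11: isfumsinmezo
3. 0 -> a / C _ C: inserts after position(s) 2, 5, 8: isafumasinamezo
4. f -> v, k -> g, p -> b, s -> z, t -> d / V _ V: fires at position(s) 2, 4, 8: izavumazinamezo
surface: izavumazinamezo


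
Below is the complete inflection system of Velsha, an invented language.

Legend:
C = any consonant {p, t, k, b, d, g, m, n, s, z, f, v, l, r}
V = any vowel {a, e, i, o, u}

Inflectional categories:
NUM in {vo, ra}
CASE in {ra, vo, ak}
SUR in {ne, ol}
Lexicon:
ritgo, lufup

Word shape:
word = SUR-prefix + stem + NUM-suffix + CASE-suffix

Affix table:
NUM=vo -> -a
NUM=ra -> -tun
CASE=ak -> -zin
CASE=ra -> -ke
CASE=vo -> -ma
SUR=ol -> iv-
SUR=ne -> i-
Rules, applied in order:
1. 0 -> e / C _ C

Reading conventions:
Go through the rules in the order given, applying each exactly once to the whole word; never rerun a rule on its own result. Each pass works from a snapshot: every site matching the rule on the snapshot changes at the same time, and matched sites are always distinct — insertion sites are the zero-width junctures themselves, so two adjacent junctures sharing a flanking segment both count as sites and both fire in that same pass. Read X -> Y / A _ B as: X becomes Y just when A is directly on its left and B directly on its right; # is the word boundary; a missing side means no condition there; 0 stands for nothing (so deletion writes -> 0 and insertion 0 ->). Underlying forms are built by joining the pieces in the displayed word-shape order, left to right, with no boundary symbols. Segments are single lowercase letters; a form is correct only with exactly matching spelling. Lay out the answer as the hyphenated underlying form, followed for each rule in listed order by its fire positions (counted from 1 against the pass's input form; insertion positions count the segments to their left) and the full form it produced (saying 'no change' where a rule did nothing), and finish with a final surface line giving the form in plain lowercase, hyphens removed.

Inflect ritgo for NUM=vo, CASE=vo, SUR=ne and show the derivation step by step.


underlying: i-ritgo-a-ma
1. 0 -> e / C _ C: inserts after position(s) 4: iritegoama
surface: iritegoama


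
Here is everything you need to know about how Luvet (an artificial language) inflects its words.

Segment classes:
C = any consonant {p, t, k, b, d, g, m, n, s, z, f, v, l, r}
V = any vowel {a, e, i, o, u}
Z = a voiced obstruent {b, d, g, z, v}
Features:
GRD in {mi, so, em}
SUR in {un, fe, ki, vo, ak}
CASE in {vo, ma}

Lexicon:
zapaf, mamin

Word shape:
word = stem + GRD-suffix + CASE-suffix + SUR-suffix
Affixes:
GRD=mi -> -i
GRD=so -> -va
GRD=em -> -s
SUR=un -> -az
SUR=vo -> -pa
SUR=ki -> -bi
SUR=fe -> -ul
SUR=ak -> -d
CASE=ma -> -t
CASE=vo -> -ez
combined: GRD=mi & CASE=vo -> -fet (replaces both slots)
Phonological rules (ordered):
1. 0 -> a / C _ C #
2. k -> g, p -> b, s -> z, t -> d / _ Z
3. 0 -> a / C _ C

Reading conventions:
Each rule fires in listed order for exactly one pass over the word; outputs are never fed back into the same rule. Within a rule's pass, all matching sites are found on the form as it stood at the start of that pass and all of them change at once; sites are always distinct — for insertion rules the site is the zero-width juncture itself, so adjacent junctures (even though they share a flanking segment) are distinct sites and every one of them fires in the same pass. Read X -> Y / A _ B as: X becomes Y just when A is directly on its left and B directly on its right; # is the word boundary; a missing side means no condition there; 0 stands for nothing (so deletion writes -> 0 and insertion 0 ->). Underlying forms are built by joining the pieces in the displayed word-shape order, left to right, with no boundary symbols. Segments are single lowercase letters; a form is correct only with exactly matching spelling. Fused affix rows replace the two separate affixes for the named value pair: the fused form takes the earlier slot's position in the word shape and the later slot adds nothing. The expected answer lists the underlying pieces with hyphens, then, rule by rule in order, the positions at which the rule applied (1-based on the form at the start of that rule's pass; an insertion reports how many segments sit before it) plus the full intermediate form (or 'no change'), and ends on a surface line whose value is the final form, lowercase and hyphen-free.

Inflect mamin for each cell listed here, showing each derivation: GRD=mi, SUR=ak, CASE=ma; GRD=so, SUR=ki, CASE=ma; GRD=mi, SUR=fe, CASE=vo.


cell GRD=mi, SUR=ak, CASE=ma:
underlying: mamin-i-t-d
1. 0 -> a / C _ C #: inserts after position(s) 7: maminitad
2. k -> g, p -> b, s -> z, t -> d / _ Z: no change
3. 0 -> a / C _ C: no change
surface: maminitad

cell GRD=so, SUR=ki, CASE=ma:
underlying: mamin-va-t-bi
1. 0 -> a / C _ C #: no change
2. k -> g, p -> b, s -> z, t -> d / _ Z: fires at position(s) 8: maminvadbi
3. 0 -> a / C _ C: inserts after position(s) 5, 8: maminavadabi
surface: maminavadabi

cell GRD=mi, SUR=fe, CASE=vo:
underlying: mamin-fet-ul
1. 0 -> a / C _ C #: no change
2. k -> g, p -> b, s -> z, t -> d / _ Z: no change
3. 0 -> a / C _ C: inserts after position(s) 5: maminafetul
surface: maminafetul
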